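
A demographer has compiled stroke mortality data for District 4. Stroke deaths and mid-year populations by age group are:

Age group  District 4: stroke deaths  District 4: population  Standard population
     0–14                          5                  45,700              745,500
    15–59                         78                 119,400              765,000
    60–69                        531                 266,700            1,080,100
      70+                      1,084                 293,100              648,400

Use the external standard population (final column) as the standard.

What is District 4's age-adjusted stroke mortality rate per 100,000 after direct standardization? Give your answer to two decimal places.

158.38

Age-specific rates per 100,000 for District 4: 10.94, 65.33, 199.10, 369.84.
Standard total = 3,239,000; weights = 0.2302, 0.2362, 0.3335, 0.2002.
Standardized rate: 0.2302×10.94 + 0.2362×65.33 + 0.3335×199.10 + 0.2002×369.84 = 158.3771 per 100,000.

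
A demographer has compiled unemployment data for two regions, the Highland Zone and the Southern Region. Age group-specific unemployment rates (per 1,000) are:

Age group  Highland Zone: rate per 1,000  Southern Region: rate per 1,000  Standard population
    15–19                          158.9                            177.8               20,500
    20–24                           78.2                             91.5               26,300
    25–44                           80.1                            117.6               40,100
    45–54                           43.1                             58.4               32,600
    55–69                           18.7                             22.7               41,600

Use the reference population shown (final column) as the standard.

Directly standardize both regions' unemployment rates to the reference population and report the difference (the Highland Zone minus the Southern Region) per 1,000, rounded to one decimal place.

-18.0

Standard total = 161,100; weights = 0.1273, 0.1633, 0.2489, 0.2024, 0.2582.
The Highland Zone: 0.1273×158.9 + 0.1633×78.2 + 0.2489×80.1 + 0.2024×43.1 + 0.2582×18.7 = 66.4749 per 1,000.
The Southern Region: 0.1273×177.8 + 0.1633×91.5 + 0.2489×117.6 + 0.2024×58.4 + 0.2582×22.7 = 84.5144 per 1,000.
Difference = 66.4749 − 84.5144 = -18.0395.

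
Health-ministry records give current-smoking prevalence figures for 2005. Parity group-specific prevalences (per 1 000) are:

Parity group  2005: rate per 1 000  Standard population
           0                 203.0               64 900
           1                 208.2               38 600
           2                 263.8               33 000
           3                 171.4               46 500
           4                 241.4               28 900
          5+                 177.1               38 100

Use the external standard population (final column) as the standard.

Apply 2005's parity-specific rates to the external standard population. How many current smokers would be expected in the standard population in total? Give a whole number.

51611

Expected current smokers = Σ (standard pop × parity-specific rate ÷ 1 000)
= 64 900×203.0/1 000 + 38 600×208.2/1 000 + 33 000×263.8/1 000 + 46 500×171.4/1 000 + 28 900×241.4/1 000 + 38 100×177.1/1 000
= 13174.70 + 8036.52 + 8705.40 + 7970.10 + 6976.46 + 6747.51 = 51610.69.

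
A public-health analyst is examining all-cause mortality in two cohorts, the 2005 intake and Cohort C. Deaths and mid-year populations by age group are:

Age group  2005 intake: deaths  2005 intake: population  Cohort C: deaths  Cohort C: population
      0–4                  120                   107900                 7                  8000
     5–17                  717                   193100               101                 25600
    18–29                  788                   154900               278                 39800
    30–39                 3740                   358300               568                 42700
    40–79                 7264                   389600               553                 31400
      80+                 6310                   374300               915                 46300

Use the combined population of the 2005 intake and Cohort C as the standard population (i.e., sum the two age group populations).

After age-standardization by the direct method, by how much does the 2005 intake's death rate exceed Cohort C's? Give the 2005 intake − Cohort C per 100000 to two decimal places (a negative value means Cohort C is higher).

-131.37

Age-specific rates per 100000 for the 2005 intake: 111.21, 371.31, 508.72, 1043.82, 1864.48, 1685.81.
For Cohort C: 87.50, 394.53, 698.49, 1330.21, 1761.15, 1976.24.
Combined standard total = 1771900; weights = 0.0654, 0.1234, 0.1099, 0.2263, 0.2376, 0.2374.
The 2005 intake: 0.0654×111.21 + 0.1234×371.31 + 0.1099×508.72 + 0.2263×1043.82 + 0.2376×1864.48 + 0.2374×1685.81 = 1188.3915 per 100000.
Cohort C: 0.0654×87.50 + 0.1234×394.53 + 0.1099×698.49 + 0.2263×1330.21 + 0.2376×1761.15 + 0.2374×1976.24 = 1319.7620 per 100000.
Difference = 1188.3915 − 1319.7620 = -131.3705.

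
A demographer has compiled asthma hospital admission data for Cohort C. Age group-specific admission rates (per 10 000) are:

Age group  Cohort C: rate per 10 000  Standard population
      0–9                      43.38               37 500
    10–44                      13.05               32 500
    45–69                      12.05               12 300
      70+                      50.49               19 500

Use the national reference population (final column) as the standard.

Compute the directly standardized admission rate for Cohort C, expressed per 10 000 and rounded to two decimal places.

31.27

Standard total = 101 800; weights = 0.3684, 0.3193, 0.1208, 0.1916.
Standardized rate: 0.3684×43.38 + 0.3193×13.05 + 0.1208×12.05 + 0.1916×50.49 = 31.2735 per 10 000.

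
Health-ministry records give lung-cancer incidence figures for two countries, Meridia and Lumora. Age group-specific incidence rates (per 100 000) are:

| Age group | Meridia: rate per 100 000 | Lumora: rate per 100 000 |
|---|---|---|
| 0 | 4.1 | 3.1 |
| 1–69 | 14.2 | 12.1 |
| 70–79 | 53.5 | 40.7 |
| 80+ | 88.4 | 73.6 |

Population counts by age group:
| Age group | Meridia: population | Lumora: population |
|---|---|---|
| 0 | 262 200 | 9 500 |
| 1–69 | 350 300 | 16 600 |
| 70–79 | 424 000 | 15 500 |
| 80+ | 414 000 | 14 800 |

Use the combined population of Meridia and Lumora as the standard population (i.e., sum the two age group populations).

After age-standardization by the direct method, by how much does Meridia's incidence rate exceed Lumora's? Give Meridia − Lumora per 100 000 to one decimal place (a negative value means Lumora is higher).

8.6

Combined standard total = 1 506 900; weights = 0.1803, 0.2435, 0.2917, 0.2846.
Meridia: 0.1803×4.1 + 0.2435×14.2 + 0.2917×53.5 + 0.2846×88.4 = 44.9553 per 100 000.
Lumora: 0.1803×3.1 + 0.2435×12.1 + 0.2917×40.7 + 0.2846×73.6 = 36.3190 per 100 000.
Difference = 44.9553 − 36.3190 = 8.6363.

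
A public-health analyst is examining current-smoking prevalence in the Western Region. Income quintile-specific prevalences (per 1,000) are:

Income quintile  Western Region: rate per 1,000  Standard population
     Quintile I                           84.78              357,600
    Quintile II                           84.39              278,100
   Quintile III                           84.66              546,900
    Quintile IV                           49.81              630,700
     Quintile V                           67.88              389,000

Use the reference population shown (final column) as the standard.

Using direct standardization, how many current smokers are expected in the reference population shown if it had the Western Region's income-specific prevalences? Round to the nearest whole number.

Expected current smokers = Σ (standard pop × income-specific rate ÷ 1,000)
= 357,600×84.78/1,000 + 278,100×84.39/1,000 + 546,900×84.66/1,000 + 630,700×49.81/1,000 + 389,000×67.88/1,000
= 30317.33 + 23468.86 + 46300.55 + 31415.17 + 26405.32 = 157907.23.

157907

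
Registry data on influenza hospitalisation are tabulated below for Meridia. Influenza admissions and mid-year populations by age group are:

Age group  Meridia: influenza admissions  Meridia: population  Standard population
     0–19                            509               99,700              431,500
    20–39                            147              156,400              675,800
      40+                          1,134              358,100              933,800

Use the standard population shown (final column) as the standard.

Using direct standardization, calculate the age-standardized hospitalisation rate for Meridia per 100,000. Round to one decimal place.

Age-specific rates per 100,000 for Meridia: 510.53, 93.99, 316.67.
Standard total = 2,041,100; weights = 0.2114, 0.3311, 0.4575.
Standardized rate: 0.2114×510.53 + 0.3311×93.99 + 0.4575×316.67 = 283.9255 per 100,000.

283.9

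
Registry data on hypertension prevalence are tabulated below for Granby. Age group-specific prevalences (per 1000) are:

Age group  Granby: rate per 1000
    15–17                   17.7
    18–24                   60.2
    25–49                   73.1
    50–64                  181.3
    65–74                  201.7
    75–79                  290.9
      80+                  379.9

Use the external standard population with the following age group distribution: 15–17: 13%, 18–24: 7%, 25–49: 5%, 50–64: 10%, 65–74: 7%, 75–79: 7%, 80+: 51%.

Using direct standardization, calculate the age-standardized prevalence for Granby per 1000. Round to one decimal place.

256.5

Standard weights: 0.13, 0.07, 0.05, 0.10, 0.07, 0.07, 0.51.
Standardized rate: 0.1300×17.7 + 0.0700×60.2 + 0.0500×73.1 + 0.1000×181.3 + 0.0700×201.7 + 0.0700×290.9 + 0.5100×379.9 = 256.5310 per 1000.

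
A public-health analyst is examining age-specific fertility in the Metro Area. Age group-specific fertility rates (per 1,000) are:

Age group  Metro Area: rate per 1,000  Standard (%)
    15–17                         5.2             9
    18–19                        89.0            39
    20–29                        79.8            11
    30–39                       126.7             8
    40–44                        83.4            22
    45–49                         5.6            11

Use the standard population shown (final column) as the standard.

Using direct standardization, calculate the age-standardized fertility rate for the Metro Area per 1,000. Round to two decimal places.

73.06

Standard weights: 0.09, 0.39, 0.11, 0.08, 0.22, 0.11.
Standardized rate: 0.0900×5.2 + 0.3900×89.0 + 0.1100×79.8 + 0.0800×126.7 + 0.2200×83.4 + 0.1100×5.6 = 73.0560 per 1,000.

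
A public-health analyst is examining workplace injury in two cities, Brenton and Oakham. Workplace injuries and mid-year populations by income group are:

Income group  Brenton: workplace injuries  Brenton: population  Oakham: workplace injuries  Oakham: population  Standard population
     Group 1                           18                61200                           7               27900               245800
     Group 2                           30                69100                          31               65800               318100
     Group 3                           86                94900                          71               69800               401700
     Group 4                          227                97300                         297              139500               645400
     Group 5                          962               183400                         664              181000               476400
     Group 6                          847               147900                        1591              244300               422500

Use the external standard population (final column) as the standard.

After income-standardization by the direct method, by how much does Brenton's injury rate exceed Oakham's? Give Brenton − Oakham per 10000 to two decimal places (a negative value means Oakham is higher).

2.01

Income-specific rates per 10000 for Brenton: 2.94, 4.34, 9.06, 23.33, 52.45, 57.27.
For Oakham: 2.51, 4.71, 10.17, 21.29, 36.69, 65.12.
Standard total = 2509900; weights = 0.0979, 0.1267, 0.1600, 0.2571, 0.1898, 0.1683.
Brenton: 0.0979×2.94 + 0.1267×4.34 + 0.1600×9.06 + 0.2571×23.33 + 0.1898×52.45 + 0.1683×57.27 = 27.8841 per 10000.
Oakham: 0.0979×2.51 + 0.1267×4.71 + 0.1600×10.17 + 0.2571×21.29 + 0.1898×36.69 + 0.1683×65.12 = 25.8712 per 10000.
Difference = 27.8841 − 25.8712 = 2.0128.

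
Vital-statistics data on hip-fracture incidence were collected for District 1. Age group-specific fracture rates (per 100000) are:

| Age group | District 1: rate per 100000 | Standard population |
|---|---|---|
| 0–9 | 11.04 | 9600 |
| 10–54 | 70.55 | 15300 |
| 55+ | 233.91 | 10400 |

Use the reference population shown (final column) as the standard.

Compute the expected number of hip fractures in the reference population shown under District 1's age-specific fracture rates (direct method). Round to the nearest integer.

36

Expected hip fractures = Σ (standard pop × age-specific rate ÷ 100000)
= 9600×11.04/100000 + 15300×70.55/100000 + 10400×233.91/100000
= 1.06 + 10.79 + 24.33 = 36.18.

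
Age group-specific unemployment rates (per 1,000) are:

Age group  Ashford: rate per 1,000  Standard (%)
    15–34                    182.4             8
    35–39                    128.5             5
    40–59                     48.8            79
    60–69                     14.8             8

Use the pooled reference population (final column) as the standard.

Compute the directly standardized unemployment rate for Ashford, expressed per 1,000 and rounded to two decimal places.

Standard weights: 0.08, 0.05, 0.79, 0.08.
Standardized rate: 0.0800×182.4 + 0.0500×128.5 + 0.7900×48.8 + 0.0800×14.8 = 60.7530 per 1,000.

60.75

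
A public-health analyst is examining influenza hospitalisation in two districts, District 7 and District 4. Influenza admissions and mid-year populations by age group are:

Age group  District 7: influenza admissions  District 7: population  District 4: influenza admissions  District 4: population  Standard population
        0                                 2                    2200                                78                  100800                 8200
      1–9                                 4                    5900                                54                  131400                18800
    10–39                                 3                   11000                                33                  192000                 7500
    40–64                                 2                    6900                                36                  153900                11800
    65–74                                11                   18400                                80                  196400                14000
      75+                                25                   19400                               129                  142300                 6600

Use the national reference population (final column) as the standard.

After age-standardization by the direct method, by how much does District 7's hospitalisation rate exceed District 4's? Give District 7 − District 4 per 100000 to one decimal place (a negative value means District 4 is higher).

19.0

Age-specific rates per 100000 for District 7: 90.91, 67.80, 27.27, 28.99, 59.78, 128.87.
For District 4: 77.38, 41.10, 17.19, 23.39, 40.73, 90.65.
Standard total = 66900; weights = 0.1226, 0.2810, 0.1121, 0.1764, 0.2093, 0.0987.
District 7: 0.1226×90.91 + 0.2810×67.80 + 0.1121×27.27 + 0.1764×28.99 + 0.2093×59.78 + 0.0987×128.87 = 63.5886 per 100000.
District 4: 0.1226×77.38 + 0.2810×41.10 + 0.1121×17.19 + 0.1764×23.39 + 0.2093×40.73 + 0.0987×90.65 = 44.5536 per 100000.
Difference = 63.5886 − 44.5536 = 19.0350.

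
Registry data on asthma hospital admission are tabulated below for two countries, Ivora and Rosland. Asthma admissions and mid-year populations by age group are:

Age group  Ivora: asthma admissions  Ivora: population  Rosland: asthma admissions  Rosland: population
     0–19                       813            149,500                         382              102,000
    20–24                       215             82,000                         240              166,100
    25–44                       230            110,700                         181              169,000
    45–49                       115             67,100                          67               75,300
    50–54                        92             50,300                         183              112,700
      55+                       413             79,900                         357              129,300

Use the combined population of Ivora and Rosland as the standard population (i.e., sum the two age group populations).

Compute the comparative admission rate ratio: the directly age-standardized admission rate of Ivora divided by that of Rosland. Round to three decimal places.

1.644

Age-specific rates per 10,000 for Ivora: 54.38, 26.22, 20.78, 17.14, 18.29, 51.69.
For Rosland: 37.45, 14.45, 10.71, 8.90, 16.24, 27.61.
Combined standard total = 1,293,900; weights = 0.1944, 0.1917, 0.2162, 0.1101, 0.1260, 0.1617.
Ivora: 0.1944×54.38 + 0.1917×26.22 + 0.2162×20.78 + 0.1101×17.14 + 0.1260×18.29 + 0.1617×51.69 = 32.6366 per 10,000.
Rosland: 0.1944×37.45 + 0.1917×14.45 + 0.2162×10.71 + 0.1101×8.90 + 0.1260×16.24 + 0.1617×27.61 = 19.8541 per 10,000.
Ratio = 32.6366 ÷ 19.8541 = 1.64382.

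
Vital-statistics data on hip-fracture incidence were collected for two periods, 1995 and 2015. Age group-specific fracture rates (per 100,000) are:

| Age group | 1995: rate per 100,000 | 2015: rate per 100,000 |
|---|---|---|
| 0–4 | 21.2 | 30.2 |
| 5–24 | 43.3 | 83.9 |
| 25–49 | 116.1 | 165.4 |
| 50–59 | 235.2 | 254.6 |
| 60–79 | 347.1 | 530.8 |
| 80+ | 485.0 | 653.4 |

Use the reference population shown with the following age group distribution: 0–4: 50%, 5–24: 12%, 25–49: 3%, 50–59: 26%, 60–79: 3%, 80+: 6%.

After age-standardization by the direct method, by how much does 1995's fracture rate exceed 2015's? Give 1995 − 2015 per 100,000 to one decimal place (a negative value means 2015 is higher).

Standard weights: 0.50, 0.12, 0.03, 0.26, 0.03, 0.06.
1995: 0.5000×21.2 + 0.1200×43.3 + 0.0300×116.1 + 0.2600×235.2 + 0.0300×347.1 + 0.0600×485.0 = 119.9440 per 100,000.
2015: 0.5000×30.2 + 0.1200×83.9 + 0.0300×165.4 + 0.2600×254.6 + 0.0300×530.8 + 0.0600×653.4 = 151.4540 per 100,000.
Difference = 119.9440 − 151.4540 = -31.5100.

-31.5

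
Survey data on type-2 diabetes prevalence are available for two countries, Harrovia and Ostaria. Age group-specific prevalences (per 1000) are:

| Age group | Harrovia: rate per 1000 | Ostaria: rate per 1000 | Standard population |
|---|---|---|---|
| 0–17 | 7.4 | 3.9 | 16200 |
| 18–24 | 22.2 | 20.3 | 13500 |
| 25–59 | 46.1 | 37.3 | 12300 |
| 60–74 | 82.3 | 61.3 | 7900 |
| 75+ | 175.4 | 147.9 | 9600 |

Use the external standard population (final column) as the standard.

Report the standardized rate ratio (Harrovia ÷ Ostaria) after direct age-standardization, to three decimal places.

Standard total = 59500; weights = 0.2723, 0.2269, 0.2067, 0.1328, 0.1613.
Harrovia: 0.2723×7.4 + 0.2269×22.2 + 0.2067×46.1 + 0.1328×82.3 + 0.1613×175.4 = 55.8087 per 1000.
Ostaria: 0.2723×3.9 + 0.2269×20.3 + 0.2067×37.3 + 0.1328×61.3 + 0.1613×147.9 = 45.3803 per 1000.
Ratio = 55.8087 ÷ 45.3803 = 1.22980.

1.230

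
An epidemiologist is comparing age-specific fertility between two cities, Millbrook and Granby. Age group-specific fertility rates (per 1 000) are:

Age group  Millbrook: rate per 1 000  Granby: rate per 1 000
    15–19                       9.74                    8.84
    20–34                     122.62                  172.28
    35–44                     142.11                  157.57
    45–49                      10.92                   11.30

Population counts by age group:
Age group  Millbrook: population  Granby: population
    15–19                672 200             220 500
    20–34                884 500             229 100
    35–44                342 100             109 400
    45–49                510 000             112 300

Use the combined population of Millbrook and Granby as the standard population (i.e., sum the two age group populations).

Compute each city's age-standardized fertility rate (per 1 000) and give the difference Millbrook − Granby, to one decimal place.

Combined standard total = 3 080 100; weights = 0.2898, 0.3615, 0.1466, 0.2020.
Millbrook: 0.2898×9.74 + 0.3615×122.62 + 0.1466×142.11 + 0.2020×10.92 = 70.1934 per 1 000.
Granby: 0.2898×8.84 + 0.3615×172.28 + 0.1466×157.57 + 0.2020×11.30 = 90.2300 per 1 000.
Difference = 70.1934 − 90.2300 = -20.0366.

-20.0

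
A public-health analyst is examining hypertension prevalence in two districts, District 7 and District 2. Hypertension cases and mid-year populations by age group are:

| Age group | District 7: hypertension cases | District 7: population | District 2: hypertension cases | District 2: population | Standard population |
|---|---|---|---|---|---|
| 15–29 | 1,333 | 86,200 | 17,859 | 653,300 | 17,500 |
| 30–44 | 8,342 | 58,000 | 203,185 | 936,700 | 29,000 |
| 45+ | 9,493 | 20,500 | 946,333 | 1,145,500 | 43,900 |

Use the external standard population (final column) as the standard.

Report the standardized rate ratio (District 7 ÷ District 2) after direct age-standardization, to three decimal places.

0.576

Age-specific rates per 1,000 for District 7: 15.464, 143.828, 463.073.
For District 2: 27.337, 216.916, 826.131.
Standard total = 90,400; weights = 0.1936, 0.3208, 0.4856.
District 7: 0.1936×15.464 + 0.3208×143.828 + 0.4856×463.073 = 274.0103 per 1,000.
District 2: 0.1936×27.337 + 0.3208×216.916 + 0.4856×826.131 = 476.0630 per 1,000.
Ratio = 274.0103 ÷ 476.0630 = 0.57558.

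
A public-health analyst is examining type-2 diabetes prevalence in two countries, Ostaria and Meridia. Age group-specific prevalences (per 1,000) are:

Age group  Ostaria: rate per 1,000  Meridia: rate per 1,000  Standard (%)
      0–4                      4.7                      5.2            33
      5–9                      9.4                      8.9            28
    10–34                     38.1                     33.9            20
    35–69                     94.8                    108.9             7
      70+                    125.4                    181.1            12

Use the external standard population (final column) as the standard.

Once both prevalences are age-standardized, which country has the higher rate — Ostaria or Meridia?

Standard weights: 0.33, 0.28, 0.20, 0.07, 0.12.
Ostaria: 0.3300×4.7 + 0.2800×9.4 + 0.2000×38.1 + 0.0700×94.8 + 0.1200×125.4 = 33.4870 per 1,000.
Meridia: 0.3300×5.2 + 0.2800×8.9 + 0.2000×33.9 + 0.0700×108.9 + 0.1200×181.1 = 40.3430 per 1,000.

Meridia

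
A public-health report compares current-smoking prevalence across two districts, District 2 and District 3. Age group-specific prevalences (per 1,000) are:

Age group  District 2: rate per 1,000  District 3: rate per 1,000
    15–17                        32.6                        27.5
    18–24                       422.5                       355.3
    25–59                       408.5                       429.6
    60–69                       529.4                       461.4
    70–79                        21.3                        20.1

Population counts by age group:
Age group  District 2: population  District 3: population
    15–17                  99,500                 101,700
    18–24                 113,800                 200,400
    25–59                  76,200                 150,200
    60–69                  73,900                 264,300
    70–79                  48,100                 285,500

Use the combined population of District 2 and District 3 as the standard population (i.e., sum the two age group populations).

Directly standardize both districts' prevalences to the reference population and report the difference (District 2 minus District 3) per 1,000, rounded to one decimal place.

Combined standard total = 1,413,600; weights = 0.1423, 0.2223, 0.1602, 0.2392, 0.2360.
District 2: 0.1423×32.6 + 0.2223×422.5 + 0.1602×408.5 + 0.2392×529.4 + 0.2360×21.3 = 295.6577 per 1,000.
District 3: 0.1423×27.5 + 0.2223×355.3 + 0.1602×429.6 + 0.2392×461.4 + 0.2360×20.1 = 266.8227 per 1,000.
Difference = 295.6577 − 266.8227 = 28.8351.

28.8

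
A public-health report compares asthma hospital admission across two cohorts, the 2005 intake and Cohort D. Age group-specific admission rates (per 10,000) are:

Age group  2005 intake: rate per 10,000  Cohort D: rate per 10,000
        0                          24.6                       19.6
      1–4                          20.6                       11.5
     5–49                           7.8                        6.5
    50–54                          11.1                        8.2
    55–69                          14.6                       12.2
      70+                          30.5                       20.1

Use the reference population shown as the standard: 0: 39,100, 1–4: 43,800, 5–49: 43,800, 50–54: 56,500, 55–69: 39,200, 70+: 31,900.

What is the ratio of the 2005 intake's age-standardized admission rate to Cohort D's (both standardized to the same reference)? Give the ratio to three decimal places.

Standard total = 254,300; weights = 0.1538, 0.1722, 0.1722, 0.2222, 0.1541, 0.1254.
The 2005 intake: 0.1538×24.6 + 0.1722×20.6 + 0.1722×7.8 + 0.2222×11.1 + 0.1541×14.6 + 0.1254×30.5 = 17.2167 per 10,000.
Cohort D: 0.1538×19.6 + 0.1722×11.5 + 0.1722×6.5 + 0.2222×8.2 + 0.1541×12.2 + 0.1254×20.1 = 12.3378 per 10,000.
Ratio = 17.2167 ÷ 12.3378 = 1.39545.

1.395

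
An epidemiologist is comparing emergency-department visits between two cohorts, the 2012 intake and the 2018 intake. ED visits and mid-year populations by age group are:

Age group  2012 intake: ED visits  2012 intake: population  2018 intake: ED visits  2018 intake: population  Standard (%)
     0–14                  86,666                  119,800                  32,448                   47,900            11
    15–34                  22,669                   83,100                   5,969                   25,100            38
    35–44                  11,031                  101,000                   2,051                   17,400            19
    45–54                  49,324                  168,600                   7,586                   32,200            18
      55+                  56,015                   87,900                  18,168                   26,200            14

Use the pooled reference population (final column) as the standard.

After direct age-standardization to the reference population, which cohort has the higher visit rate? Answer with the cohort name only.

Age-specific rates per 1,000 for the 2012 intake: 723.422, 272.792, 109.218, 292.550, 637.258.
For the 2018 intake: 677.411, 237.809, 117.874, 235.590, 693.435.
Standard weights: 0.11, 0.38, 0.19, 0.18, 0.14.
The 2012 intake: 0.1100×723.422 + 0.3800×272.792 + 0.1900×109.218 + 0.1800×292.550 + 0.1400×637.258 = 345.8640 per 1,000.
The 2018 intake: 0.1100×677.411 + 0.3800×237.809 + 0.1900×117.874 + 0.1800×235.590 + 0.1400×693.435 = 326.7657 per 1,000.
The crude rates (402.76 vs 445.04) would put the 2018 intake higher, but that reflects its age composition; once standardized to a common age structure, the 2012 intake has the higher underlying rate.

2012 intake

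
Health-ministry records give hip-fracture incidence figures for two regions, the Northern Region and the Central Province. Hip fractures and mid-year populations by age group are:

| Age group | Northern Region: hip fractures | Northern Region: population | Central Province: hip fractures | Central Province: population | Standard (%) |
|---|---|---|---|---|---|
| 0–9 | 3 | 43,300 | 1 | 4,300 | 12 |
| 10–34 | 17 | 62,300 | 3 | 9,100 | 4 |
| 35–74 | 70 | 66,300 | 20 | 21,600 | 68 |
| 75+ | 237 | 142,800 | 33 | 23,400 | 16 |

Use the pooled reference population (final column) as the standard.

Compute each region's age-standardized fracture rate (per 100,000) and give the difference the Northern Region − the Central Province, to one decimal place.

10.6

Age-specific rates per 100,000 for the Northern Region: 6.93, 27.29, 105.58, 165.97.
For the Central Province: 23.26, 32.97, 92.59, 141.03.
Standard weights: 0.12, 0.04, 0.68, 0.16.
The Northern Region: 0.1200×6.93 + 0.0400×27.29 + 0.6800×105.58 + 0.1600×165.97 = 100.2724 per 100,000.
The Central Province: 0.1200×23.26 + 0.0400×32.97 + 0.6800×92.59 + 0.1600×141.03 = 89.6364 per 100,000.
Difference = 100.2724 − 89.6364 = 10.6360.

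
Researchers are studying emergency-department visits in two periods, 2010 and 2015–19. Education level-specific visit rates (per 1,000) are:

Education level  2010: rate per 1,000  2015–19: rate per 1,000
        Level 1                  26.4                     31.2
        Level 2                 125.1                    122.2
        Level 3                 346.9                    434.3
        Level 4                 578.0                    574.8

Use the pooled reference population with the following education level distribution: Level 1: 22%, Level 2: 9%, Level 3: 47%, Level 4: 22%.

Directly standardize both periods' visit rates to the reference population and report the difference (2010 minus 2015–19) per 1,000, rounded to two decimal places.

-41.17

Standard weights: 0.22, 0.09, 0.47, 0.22.
2010: 0.2200×26.4 + 0.0900×125.1 + 0.4700×346.9 + 0.2200×578.0 = 307.2700 per 1,000.
2015–19: 0.2200×31.2 + 0.0900×122.2 + 0.4700×434.3 + 0.2200×574.8 = 348.4390 per 1,000.
Difference = 307.2700 − 348.4390 = -41.1690.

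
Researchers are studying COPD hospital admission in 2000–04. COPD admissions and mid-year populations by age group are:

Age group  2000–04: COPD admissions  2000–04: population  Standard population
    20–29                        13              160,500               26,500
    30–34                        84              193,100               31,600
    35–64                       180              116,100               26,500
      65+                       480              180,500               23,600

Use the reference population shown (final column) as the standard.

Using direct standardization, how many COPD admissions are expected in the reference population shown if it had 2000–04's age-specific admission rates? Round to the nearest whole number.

Age-specific rates per 10,000 for 2000–04: 0.81, 4.35, 15.50, 26.59.
Expected COPD admissions = Σ (standard pop × age-specific rate ÷ 10,000)
= 26,500×0.81/10,000 + 31,600×4.35/10,000 + 26,500×15.50/10,000 + 23,600×26.59/10,000
= 2.15 + 13.75 + 41.09 + 62.76 = 119.74.

120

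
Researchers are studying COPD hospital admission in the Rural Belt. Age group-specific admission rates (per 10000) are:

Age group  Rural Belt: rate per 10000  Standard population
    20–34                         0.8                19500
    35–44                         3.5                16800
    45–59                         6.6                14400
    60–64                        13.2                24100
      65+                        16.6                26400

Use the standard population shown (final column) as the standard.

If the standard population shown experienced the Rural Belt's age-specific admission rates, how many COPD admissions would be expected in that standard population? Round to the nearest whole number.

Expected COPD admissions = Σ (standard pop × age-specific rate ÷ 10000)
= 19500×0.8/10000 + 16800×3.5/10000 + 14400×6.6/10000 + 24100×13.2/10000 + 26400×16.6/10000
= 1.56 + 5.88 + 9.50 + 31.81 + 43.82 = 92.58.

93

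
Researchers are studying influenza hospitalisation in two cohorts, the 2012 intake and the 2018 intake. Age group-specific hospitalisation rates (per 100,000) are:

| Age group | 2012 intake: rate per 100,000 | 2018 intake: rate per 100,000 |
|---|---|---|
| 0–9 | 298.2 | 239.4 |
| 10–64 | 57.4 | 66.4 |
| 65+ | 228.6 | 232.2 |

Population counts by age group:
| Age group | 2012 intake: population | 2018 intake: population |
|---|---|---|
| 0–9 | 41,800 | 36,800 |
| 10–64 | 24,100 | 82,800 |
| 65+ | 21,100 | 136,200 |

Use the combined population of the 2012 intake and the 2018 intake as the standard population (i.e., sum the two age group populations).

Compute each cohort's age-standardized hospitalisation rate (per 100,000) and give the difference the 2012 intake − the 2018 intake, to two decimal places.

Combined standard total = 342,800; weights = 0.2293, 0.3118, 0.4589.
The 2012 intake: 0.2293×298.2 + 0.3118×57.4 + 0.4589×228.6 = 191.1708 per 100,000.
The 2018 intake: 0.2293×239.4 + 0.3118×66.4 + 0.4589×232.2 = 182.1472 per 100,000.
Difference = 191.1708 − 182.1472 = 9.0236.

9.02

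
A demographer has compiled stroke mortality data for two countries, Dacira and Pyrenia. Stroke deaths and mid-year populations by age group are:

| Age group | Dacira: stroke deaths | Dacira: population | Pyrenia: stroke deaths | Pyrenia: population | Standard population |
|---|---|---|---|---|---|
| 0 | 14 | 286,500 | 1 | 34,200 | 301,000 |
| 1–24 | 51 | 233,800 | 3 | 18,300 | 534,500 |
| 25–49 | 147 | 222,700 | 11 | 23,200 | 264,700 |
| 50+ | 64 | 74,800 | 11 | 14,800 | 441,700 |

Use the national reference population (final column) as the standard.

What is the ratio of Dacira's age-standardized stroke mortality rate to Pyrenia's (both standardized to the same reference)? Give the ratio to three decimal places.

Age-specific rates per 100,000 for Dacira: 4.89, 21.81, 66.01, 85.56.
For Pyrenia: 2.92, 16.39, 47.41, 74.32.
Standard total = 1,541,900; weights = 0.1952, 0.3467, 0.1717, 0.2865.
Dacira: 0.1952×4.89 + 0.3467×21.81 + 0.1717×66.01 + 0.2865×85.56 = 44.3576 per 100,000.
Pyrenia: 0.1952×2.92 + 0.3467×16.39 + 0.1717×47.41 + 0.2865×74.32 = 35.6845 per 100,000.
Ratio = 44.3576 ÷ 35.6845 = 1.24305.

1.243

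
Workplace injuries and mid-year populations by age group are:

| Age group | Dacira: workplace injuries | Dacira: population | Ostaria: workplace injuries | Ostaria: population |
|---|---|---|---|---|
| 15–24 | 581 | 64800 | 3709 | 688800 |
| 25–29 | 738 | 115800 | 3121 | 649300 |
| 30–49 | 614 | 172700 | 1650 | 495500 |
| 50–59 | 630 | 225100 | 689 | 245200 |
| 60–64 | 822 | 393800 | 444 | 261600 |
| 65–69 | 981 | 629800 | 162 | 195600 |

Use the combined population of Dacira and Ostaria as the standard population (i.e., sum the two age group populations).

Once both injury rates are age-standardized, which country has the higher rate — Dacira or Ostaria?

Dacira

Age-specific rates per 10000 for Dacira: 89.66, 63.73, 35.55, 27.99, 20.87, 15.58.
For Ostaria: 53.85, 48.07, 33.30, 28.10, 16.97, 8.28.
Combined standard total = 4138000; weights = 0.1821, 0.1849, 0.1615, 0.1137, 0.1584, 0.1995.
Dacira: 0.1821×89.66 + 0.1849×63.73 + 0.1615×35.55 + 0.1137×27.99 + 0.1584×20.87 + 0.1995×15.58 = 43.4472 per 10000.
Ostaria: 0.1821×53.85 + 0.1849×48.07 + 0.1615×33.30 + 0.1137×28.10 + 0.1584×16.97 + 0.1995×8.28 = 31.6050 per 10000.
The crude rates (27.25 vs 38.54) would put Ostaria higher, but that reflects its age composition; once standardized to a common age structure, Dacira has the higher underlying rate.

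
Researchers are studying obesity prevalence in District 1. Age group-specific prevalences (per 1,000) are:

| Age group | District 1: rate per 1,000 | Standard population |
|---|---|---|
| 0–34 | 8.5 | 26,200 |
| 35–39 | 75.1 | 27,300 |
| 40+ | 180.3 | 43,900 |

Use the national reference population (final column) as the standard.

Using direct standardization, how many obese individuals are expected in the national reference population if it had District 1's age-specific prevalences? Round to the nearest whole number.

10188

Expected obese individuals = Σ (standard pop × age-specific rate ÷ 1,000)
= 26,200×8.5/1,000 + 27,300×75.1/1,000 + 43,900×180.3/1,000
= 222.70 + 2050.23 + 7915.17 = 10188.10.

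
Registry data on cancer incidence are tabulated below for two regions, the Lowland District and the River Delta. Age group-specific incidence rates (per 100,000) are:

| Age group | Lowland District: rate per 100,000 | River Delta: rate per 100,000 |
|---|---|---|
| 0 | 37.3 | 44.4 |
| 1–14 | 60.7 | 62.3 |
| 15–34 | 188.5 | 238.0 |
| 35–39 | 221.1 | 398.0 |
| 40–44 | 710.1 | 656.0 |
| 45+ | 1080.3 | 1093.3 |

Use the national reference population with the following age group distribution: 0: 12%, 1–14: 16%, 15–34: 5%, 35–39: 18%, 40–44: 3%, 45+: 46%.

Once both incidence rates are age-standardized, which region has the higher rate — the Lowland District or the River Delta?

River Delta

Standard weights: 0.12, 0.16, 0.05, 0.18, 0.03, 0.46.
The Lowland District: 0.1200×37.3 + 0.1600×60.7 + 0.0500×188.5 + 0.1800×221.1 + 0.0300×710.1 + 0.4600×1080.3 = 581.6520 per 100,000.
The River Delta: 0.1200×44.4 + 0.1600×62.3 + 0.0500×238.0 + 0.1800×398.0 + 0.0300×656.0 + 0.4600×1093.3 = 621.4340 per 100,000.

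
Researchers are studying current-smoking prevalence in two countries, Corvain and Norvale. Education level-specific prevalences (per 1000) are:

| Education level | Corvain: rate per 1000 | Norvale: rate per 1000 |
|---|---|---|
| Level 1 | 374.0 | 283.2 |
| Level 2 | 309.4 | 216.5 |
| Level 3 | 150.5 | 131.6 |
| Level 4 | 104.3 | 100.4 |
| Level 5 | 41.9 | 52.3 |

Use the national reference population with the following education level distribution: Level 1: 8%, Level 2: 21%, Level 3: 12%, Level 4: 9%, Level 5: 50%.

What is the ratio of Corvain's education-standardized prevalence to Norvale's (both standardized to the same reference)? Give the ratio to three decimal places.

Standard weights: 0.08, 0.21, 0.12, 0.09, 0.50.
Corvain: 0.0800×374.0 + 0.2100×309.4 + 0.1200×150.5 + 0.0900×104.3 + 0.5000×41.9 = 143.2910 per 1000.
Norvale: 0.0800×283.2 + 0.2100×216.5 + 0.1200×131.6 + 0.0900×100.4 + 0.5000×52.3 = 119.0990 per 1000.
Ratio = 143.2910 ÷ 119.0990 = 1.20313.

1.203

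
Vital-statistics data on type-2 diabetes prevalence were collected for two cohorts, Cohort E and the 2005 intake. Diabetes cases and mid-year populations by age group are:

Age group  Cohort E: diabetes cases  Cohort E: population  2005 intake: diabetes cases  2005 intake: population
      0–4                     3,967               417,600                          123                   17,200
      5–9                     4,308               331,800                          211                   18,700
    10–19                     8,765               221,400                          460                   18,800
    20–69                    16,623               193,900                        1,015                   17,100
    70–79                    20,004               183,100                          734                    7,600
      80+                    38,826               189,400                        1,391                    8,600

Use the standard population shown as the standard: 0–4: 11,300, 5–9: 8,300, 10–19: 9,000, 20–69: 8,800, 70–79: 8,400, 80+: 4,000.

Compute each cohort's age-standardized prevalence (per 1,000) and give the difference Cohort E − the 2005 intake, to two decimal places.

Age-specific rates per 1,000 for Cohort E: 9.500, 12.984, 39.589, 85.730, 109.252, 204.995.
For the 2005 intake: 7.151, 11.283, 24.468, 59.357, 96.579, 161.744.
Standard total = 49,800; weights = 0.2269, 0.1667, 0.1807, 0.1767, 0.1687, 0.0803.
Cohort E: 0.2269×9.500 + 0.1667×12.984 + 0.1807×39.589 + 0.1767×85.730 + 0.1687×109.252 + 0.0803×204.995 = 61.5166 per 1,000.
The 2005 intake: 0.2269×7.151 + 0.1667×11.283 + 0.1807×24.468 + 0.1767×59.357 + 0.1687×96.579 + 0.0803×161.744 = 47.6958 per 1,000.
Difference = 61.5166 − 47.6958 = 13.8208.

13.82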